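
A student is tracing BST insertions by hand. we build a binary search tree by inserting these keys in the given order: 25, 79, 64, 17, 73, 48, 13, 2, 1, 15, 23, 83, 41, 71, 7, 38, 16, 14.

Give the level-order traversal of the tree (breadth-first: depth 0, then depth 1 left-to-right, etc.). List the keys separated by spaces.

25 17 79 13 23 64 83 2 15 48 73 1 7 14 16 41 71 38

25: root
79: right child of 25 (depth 1)
64: left child of 79 (depth 2)
17: left child of 25 (depth 1)
73: right child of 64 (depth 3)
48: left child of 64 (depth 3)
13: left child of 17 (depth 2)
2: left child of 13 (depth 3)
1: left child of 2 (depth 4)
15: right child of 13 (depth 3)
23: right child of 17 (depth 2)
83: right child of 79 (depth 2)
41: left child of 48 (depth 4)
71: left child of 73 (depth 4)
7: right child of 2 (depth 4)
38: left child of 41 (depth 5)
16: right child of 15 (depth 4)
14: left child of 15 (depth 4)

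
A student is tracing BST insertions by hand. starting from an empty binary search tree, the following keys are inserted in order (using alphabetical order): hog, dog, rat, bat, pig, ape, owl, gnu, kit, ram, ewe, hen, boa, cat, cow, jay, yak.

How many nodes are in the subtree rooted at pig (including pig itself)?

5

Insert hog: tree is empty, so hog becomes the root.
Insert dog: dog < hog → go left. Place as left child of hog.
Insert rat: rat > hog → go right. Place as right child of hog.
Insert bat: bat < hog → go left; bat < dog → go left. Place as left child of dog.
Insert pig: pig > hog → go right; pig < rat → go left. Place as left child of rat.
Insert ape: ape < hog → go left; ape < dog → go left; ape < bat → go left. Place as left child of bat.
Insert owl: owl > hog → go right; owl < rat → go left; owl < pig → go left. Place as left child of pig.
Insert gnu: gnu < hog → go left; gnu > dog → go right. Place as right child of dog.
Insert kit: kit > hog → go right; kit < rat → go left; kit < pig → go left; kit < owl → go left. Place as left child of owl.
Insert ram: ram > hog → go right; ram < rat → go left; ram > pig → go right. Place as right child of pig.
Insert ewe: ewe < hog → go left; ewe > dog → go right; ewe < gnu → go left. Place as left child of gnu.
Insert hen: hen < hog → go left; hen > dog → go right; hen > gnu → go right. Place as right child of gnu.
Insert boa: boa < hog → go left; boa < dog → go left; boa > bat → go right. Place as right child of bat.
Insert cat: cat < hog → go left; cat < dog → go left; cat > bat → go right; cat > boa → go right. Place as right child of boa.
Insert cow: cow < hog → go left; cow < dog → go left; cow > bat → go right; cow > boa → go right; cow > cat → go right. Place as right child of cat.
Insert jay: jay > hog → go right; jay < rat → go left; jay < pig → go left; jay < owl → go left; jay < kit → go left. Place as left child of kit.
Insert yak: yak > hog → go right; yak > rat → go right. Place as right child of rat.

Subtree rooted at pig contains: pig, owl, kit, jay, ram — 5 nodes.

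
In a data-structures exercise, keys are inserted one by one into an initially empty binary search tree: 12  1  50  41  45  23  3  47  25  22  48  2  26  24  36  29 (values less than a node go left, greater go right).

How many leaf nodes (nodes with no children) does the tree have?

Resulting structure (node: left, right):
  12: L=1, R=50
  1: L=–, R=3
  50: L=41, R=–
  41: L=23, R=45
  45: L=–, R=47
  23: L=22, R=25
  3: L=2, R=–
  47: L=–, R=48
  25: L=24, R=26
  22: L=–, R=–
  48: L=–, R=–
  2: L=–, R=–
  26: L=–, R=36
  24: L=–, R=–
  36: L=29, R=–
  29: L=–, R=–

Leaves: 2, 22, 24, 29, 48 — 5 in total.

5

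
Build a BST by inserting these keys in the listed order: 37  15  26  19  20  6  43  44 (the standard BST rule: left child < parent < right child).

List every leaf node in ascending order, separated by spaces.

6 20 44

Insert 37: tree is empty, so 37 becomes the root.
Insert 15: 15 < 37 → go left. Place as left child of 37.
Insert 26: 26 < 37 → go left; 26 > 15 → go right. Place as right child of 15.
Insert 19: 19 < 37 → go left; 19 > 15 → go right; 19 < 26 → go left. Place as left child of 26.
Insert 20: 20 < 37 → go left; 20 > 15 → go right; 20 < 26 → go left; 20 > 19 → go right. Place as right child of 19.
Insert 6: 6 < 37 → go left; 6 < 15 → go left. Place as left child of 15.
Insert 43: 43 > 37 → go right. Place as right child of 37.
Insert 44: 44 > 37 → go right; 44 > 43 → go right. Place as right child of 43.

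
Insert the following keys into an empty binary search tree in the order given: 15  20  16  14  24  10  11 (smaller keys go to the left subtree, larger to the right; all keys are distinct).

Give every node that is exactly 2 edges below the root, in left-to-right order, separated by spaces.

10 16 24

Resulting structure (node: left, right):
  15: L=14, R=20
  20: L=16, R=24
  16: L=–, R=–
  14: L=10, R=–
  24: L=–, R=–
  10: L=–, R=11
  11: L=–, R=–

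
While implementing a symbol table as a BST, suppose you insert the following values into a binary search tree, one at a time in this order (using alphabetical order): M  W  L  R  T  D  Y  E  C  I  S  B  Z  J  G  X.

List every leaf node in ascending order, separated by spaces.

Insert M: tree is empty, so M becomes the root.
Insert W: W > M → go right. Place as right child of M.
Insert L: L < M → go left. Place as left child of M.
Insert R: R > M → go right; R < W → go left. Place as left child of W.
Insert T: T > M → go right; T < W → go left; T > R → go right. Place as right child of R.
Insert D: D < M → go left; D < L → go left. Place as left child of L.
Insert Y: Y > M → go right; Y > W → go right. Place as right child of W.
Insert E: E < M → go left; E < L → go left; E > D → go right. Place as right child of D.
Insert C: C < M → go left; C < L → go left; C < D → go left. Place as left child of D.
Insert I: I < M → go left; I < L → go left; I > D → go right; I > E → go right. Place as right child of E.
Insert S: S > M → go right; S < W → go left; S > R → go right; S < T → go left. Place as left child of T.
Insert B: B < M → go left; B < L → go left; B < D → go left; B < C → go left. Place as left child of C.
Insert Z: Z > M → go right; Z > W → go right; Z > Y → go right. Place as right child of Y.
Insert J: J < M → go left; J < L → go left; J > D → go right; J > E → go right; J > I → go right. Place as right child of I.
Insert G: G < M → go left; G < L → go left; G > D → go right; G > E → go right; G < I → go left. Place as left child of I.
Insert X: X > M → go right; X > W → go right; X < Y → go left. Place as left child of Y.

B G J S X Z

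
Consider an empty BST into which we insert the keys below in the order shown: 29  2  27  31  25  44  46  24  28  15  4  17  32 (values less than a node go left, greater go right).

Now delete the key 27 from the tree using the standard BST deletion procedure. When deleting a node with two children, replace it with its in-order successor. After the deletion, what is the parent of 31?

29: root
2: left child of 29 (depth 1)
27: right child of 2 (depth 2)
31: right child of 29 (depth 1)
25: left child of 27 (depth 3)
44: right child of 31 (depth 2)
46: right child of 44 (depth 3)
24: left child of 25 (depth 4)
28: right child of 27 (depth 3)
15: left child of 24 (depth 5)
4: left child of 15 (depth 6)
17: right child of 15 (depth 6)
32: left child of 44 (depth 3)

Delete 27 (two children — replace with in-order successor).
After deletion, 31's parent is 29.

29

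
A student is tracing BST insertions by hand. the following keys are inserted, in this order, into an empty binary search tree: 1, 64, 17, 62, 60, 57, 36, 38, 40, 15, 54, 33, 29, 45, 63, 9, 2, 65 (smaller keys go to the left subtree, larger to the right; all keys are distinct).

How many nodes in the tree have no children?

5

Insert 1: tree is empty, so 1 becomes the root.
Insert 64: 64 > 1 → go right. Place as right child of 1.
Insert 17: 17 > 1 → go right; 17 < 64 → go left. Place as left child of 64.
Insert 62: 62 > 1 → go right; 62 < 64 → go left; 62 > 17 → go right. Place as right child of 17.
Insert 60: 60 > 1 → go right; 60 < 64 → go left; 60 > 17 → go right; 60 < 62 → go left. Place as left child of 62.
Insert 57: 57 > 1 → go right; 57 < 64 → go left; 57 > 17 → go right; 57 < 62 → go left; 57 < 60 → go left. Place as left child of 60.
Insert 36: 36 > 1 → go right; 36 < 64 → go left; 36 > 17 → go right; 36 < 62 → go left; 36 < 60 → go left; 36 < 57 → go left. Place as left child of 57.
Insert 38: 38 > 1 → go right; 38 < 64 → go left; 38 > 17 → go right; 38 < 62 → go left; 38 < 60 → go left; 38 < 57 → go left; 38 > 36 → go right. Place as right child of 36.
Insert 40: 40 > 1 → go right; 40 < 64 → go left; 40 > 17 → go right; 40 < 62 → go left; 40 < 60 → go left; 40 < 57 → go left; 40 > 36 → go right; 40 > 38 → go right. Place as right child of 38.
Insert 15: 15 > 1 → go right; 15 < 64 → go left; 15 < 17 → go left. Place as left child of 17.
Insert 54: 54 > 1 → go right; 54 < 64 → go left; 54 > 17 → go right; 54 < 62 → go left; 54 < 60 → go left; 54 < 57 → go left; 54 > 36 → go right; 54 > 38 → go right; 54 > 40 → go right. Place as right child of 40.
Insert 33: 33 > 1 → go right; 33 < 64 → go left; 33 > 17 → go right; 33 < 62 → go left; 33 < 60 → go left; 33 < 57 → go left; 33 < 36 → go left. Place as left child of 36.
Insert 29: 29 > 1 → go right; 29 < 64 → go left; 29 > 17 → go right; 29 < 62 → go left; 29 < 60 → go left; 29 < 57 → go left; 29 < 36 → go left; 29 < 33 → go left. Place as left child of 33.
Insert 45: 45 > 1 → go right; 45 < 64 → go left; 45 > 17 → go right; 45 < 62 → go left; 45 < 60 → go left; 45 < 57 → go left; 45 > 36 → go right; 45 > 38 → go right; 45 > 40 → go right; 45 < 54 → go left. Place as left child of 54.
Insert 63: 63 > 1 → go right; 63 < 64 → go left; 63 > 17 → go right; 63 > 62 → go right. Place as right child of 62.
Insert 9: 9 > 1 → go right; 9 < 64 → go left; 9 < 17 → go left; 9 < 15 → go left. Place as left child of 15.
Insert 2: 2 > 1 → go right; 2 < 64 → go left; 2 < 17 → go left; 2 < 15 → go left; 2 < 9 → go left. Place as left child of 9.
Insert 65: 65 > 1 → go right; 65 > 64 → go right. Place as right child of 64.

Leaves: 2, 29, 45, 63, 65 — 5 in total.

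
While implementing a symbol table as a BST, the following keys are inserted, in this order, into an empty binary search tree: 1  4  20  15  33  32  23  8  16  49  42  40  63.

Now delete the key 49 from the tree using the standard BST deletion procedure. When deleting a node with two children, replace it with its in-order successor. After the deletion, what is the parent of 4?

Resulting structure (node: left, right):
  1: L=–, R=4
  4: L=–, R=20
  20: L=15, R=33
  15: L=8, R=16
  33: L=32, R=49
  32: L=23, R=–
  23: L=–, R=–
  8: L=–, R=–
  16: L=–, R=–
  49: L=42, R=63
  42: L=40, R=–
  40: L=–, R=–
  63: L=–, R=–

Delete 49 (two children — replace with in-order successor).
After deletion, 4's parent is 1.

1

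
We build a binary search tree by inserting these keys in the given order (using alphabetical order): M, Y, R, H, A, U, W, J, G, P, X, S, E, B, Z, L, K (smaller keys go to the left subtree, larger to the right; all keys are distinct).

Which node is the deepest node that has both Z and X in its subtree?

Insert M: tree is empty, so M becomes the root.
Insert Y: Y > M → go right. Place as right child of M.
Insert R: R > M → go right; R < Y → go left. Place as left child of Y.
Insert H: H < M → go left. Place as left child of M.
Insert A: A < M → go left; A < H → go left. Place as left child of H.
Insert U: U > M → go right; U < Y → go left; U > R → go right. Place as right child of R.
Insert W: W > M → go right; W < Y → go left; W > R → go right; W > U → go right. Place as right child of U.
Insert J: J < M → go left; J > H → go right. Place as right child of H.
Insert G: G < M → go left; G < H → go left; G > A → go right. Place as right child of A.
Insert P: P > M → go right; P < Y → go left; P < R → go left. Place as left child of R.
Insert X: X > M → go right; X < Y → go left; X > R → go right; X > U → go right; X > W → go right. Place as right child of W.
Insert S: S > M → go right; S < Y → go left; S > R → go right; S < U → go left. Place as left child of U.
Insert E: E < M → go left; E < H → go left; E > A → go right; E < G → go left. Place as left child of G.
Insert B: B < M → go left; B < H → go left; B > A → go right; B < G → go left; B < E → go left. Place as left child of E.
Insert Z: Z > M → go right; Z > Y → go right. Place as right child of Y.
Insert L: L < M → go left; L > H → go right; L > J → go right. Place as right child of J.
Insert K: K < M → go left; K > H → go right; K > J → go right; K < L → go left. Place as left child of L.

Path to Z: M → Y → Z
Path to X: M → Y → R → U → W → X
The paths share a prefix ending at Y, then split left and right.

Y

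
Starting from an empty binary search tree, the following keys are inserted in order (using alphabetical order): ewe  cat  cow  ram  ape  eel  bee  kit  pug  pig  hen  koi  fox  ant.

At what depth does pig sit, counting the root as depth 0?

ewe: root
cat: left child of ewe (depth 1)
cow: right child of cat (depth 2)
ram: right child of ewe (depth 1)
ape: left child of cat (depth 2)
eel: right child of cow (depth 3)
bee: right child of ape (depth 3)
kit: left child of ram (depth 2)
pug: right child of kit (depth 3)
pig: left child of pug (depth 4)
hen: left child of kit (depth 3)
koi: left child of pig (depth 5)
fox: left child of hen (depth 4)
ant: left child of ape (depth 3)

Path to pig: ewe → ram → kit → pug → pig, which is 4 edges.

4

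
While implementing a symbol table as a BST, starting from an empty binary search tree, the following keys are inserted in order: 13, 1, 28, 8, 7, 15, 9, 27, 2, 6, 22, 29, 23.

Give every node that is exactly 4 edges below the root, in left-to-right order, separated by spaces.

2 22

13: root
1: left child of 13 (depth 1)
28: right child of 13 (depth 1)
8: right child of 1 (depth 2)
7: left child of 8 (depth 3)
15: left child of 28 (depth 2)
9: right child of 8 (depth 3)
27: right child of 15 (depth 3)
2: left child of 7 (depth 4)
6: right child of 2 (depth 5)
22: left child of 27 (depth 4)
29: right child of 28 (depth 2)
23: right child of 22 (depth 5)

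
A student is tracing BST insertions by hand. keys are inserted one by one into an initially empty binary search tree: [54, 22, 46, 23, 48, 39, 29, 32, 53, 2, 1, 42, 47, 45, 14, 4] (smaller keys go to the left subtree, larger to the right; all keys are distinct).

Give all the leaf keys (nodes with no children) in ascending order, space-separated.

1 4 32 45 47 53

54: root
22: left child of 54 (depth 1)
46: right child of 22 (depth 2)
23: left child of 46 (depth 3)
48: right child of 46 (depth 3)
39: right child of 23 (depth 4)
29: left child of 39 (depth 5)
32: right child of 29 (depth 6)
53: right child of 48 (depth 4)
2: left child of 22 (depth 2)
1: left child of 2 (depth 3)
42: right child of 39 (depth 5)
47: left child of 48 (depth 4)
45: right child of 42 (depth 6)
14: right child of 2 (depth 3)
4: left child of 14 (depth 4)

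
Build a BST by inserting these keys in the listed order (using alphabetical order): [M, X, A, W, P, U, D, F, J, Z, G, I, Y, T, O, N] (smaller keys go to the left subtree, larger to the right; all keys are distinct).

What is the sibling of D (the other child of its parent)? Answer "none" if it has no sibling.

none

Insert M: tree is empty, so M becomes the root.
Insert X: X > M → go right. Place as right child of M.
Insert A: A < M → go left. Place as left child of M.
Insert W: W > M → go right; W < X → go left. Place as left child of X.
Insert P: P > M → go right; P < X → go left; P < W → go left. Place as left child of W.
Insert U: U > M → go right; U < X → go left; U < W → go left; U > P → go right. Place as right child of P.
Insert D: D < M → go left; D > A → go right. Place as right child of A.
Insert F: F < M → go left; F > A → go right; F > D → go right. Place as right child of D.
Insert J: J < M → go left; J > A → go right; J > D → go right; J > F → go right. Place as right child of F.
Insert Z: Z > M → go right; Z > X → go right. Place as right child of X.
Insert G: G < M → go left; G > A → go right; G > D → go right; G > F → go right; G < J → go left. Place as left child of J.
Insert I: I < M → go left; I > A → go right; I > D → go right; I > F → go right; I < J → go left; I > G → go right. Place as right child of G.
Insert Y: Y > M → go right; Y > X → go right; Y < Z → go left. Place as left child of Z.
Insert T: T > M → go right; T < X → go left; T < W → go left; T > P → go right; T < U → go left. Place as left child of U.
Insert O: O > M → go right; O < X → go left; O < W → go left; O < P → go left. Place as left child of P.
Insert N: N > M → go right; N < X → go left; N < W → go left; N < P → go left; N < O → go left. Place as left child of O.

D's parent is A, which has only one child.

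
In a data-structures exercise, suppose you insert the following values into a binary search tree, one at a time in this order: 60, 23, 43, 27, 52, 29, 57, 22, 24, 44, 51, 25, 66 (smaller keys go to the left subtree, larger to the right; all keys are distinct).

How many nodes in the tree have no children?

Insert 60: tree is empty, so 60 becomes the root.
Insert 23: 23 < 60 → go left. Place as left child of 60.
Insert 43: 43 < 60 → go left; 43 > 23 → go right. Place as right child of 23.
Insert 27: 27 < 60 → go left; 27 > 23 → go right; 27 < 43 → go left. Place as left child of 43.
Insert 52: 52 < 60 → go left; 52 > 23 → go right; 52 > 43 → go right. Place as right child of 43.
Insert 29: 29 < 60 → go left; 29 > 23 → go right; 29 < 43 → go left; 29 > 27 → go right. Place as right child of 27.
Insert 57: 57 < 60 → go left; 57 > 23 → go right; 57 > 43 → go right; 57 > 52 → go right. Place as right child of 52.
Insert 22: 22 < 60 → go left; 22 < 23 → go left. Place as left child of 23.
Insert 24: 24 < 60 → go left; 24 > 23 → go right; 24 < 43 → go left; 24 < 27 → go left. Place as left child of 27.
Insert 44: 44 < 60 → go left; 44 > 23 → go right; 44 > 43 → go right; 44 < 52 → go left. Place as left child of 52.
Insert 51: 51 < 60 → go left; 51 > 23 → go right; 51 > 43 → go right; 51 < 52 → go left; 51 > 44 → go right. Place as right child of 44.
Insert 25: 25 < 60 → go left; 25 > 23 → go right; 25 < 43 → go left; 25 < 27 → go left; 25 > 24 → go right. Place as right child of 24.
Insert 66: 66 > 60 → go right. Place as right child of 60.

Leaves: 22, 25, 29, 51, 57, 66 — 6 in total.

6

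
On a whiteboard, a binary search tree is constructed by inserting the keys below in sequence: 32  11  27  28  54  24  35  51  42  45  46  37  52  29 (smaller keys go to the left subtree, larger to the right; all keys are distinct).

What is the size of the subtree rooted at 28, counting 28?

Insert 32: tree is empty, so 32 becomes the root.
Insert 11: 11 < 32 → go left. Place as left child of 32.
Insert 27: 27 < 32 → go left; 27 > 11 → go right. Place as right child of 11.
Insert 28: 28 < 32 → go left; 28 > 11 → go right; 28 > 27 → go right. Place as right child of 27.
Insert 54: 54 > 32 → go right. Place as right child of 32.
Insert 24: 24 < 32 → go left; 24 > 11 → go right; 24 < 27 → go left. Place as left child of 27.
Insert 35: 35 > 32 → go right; 35 < 54 → go left. Place as left child of 54.
Insert 51: 51 > 32 → go right; 51 < 54 → go left; 51 > 35 → go right. Place as right child of 35.
Insert 42: 42 > 32 → go right; 42 < 54 → go left; 42 > 35 → go right; 42 < 51 → go left. Place as left child of 51.
Insert 45: 45 > 32 → go right; 45 < 54 → go left; 45 > 35 → go right; 45 < 51 → go left; 45 > 42 → go right. Place as right child of 42.
Insert 46: 46 > 32 → go right; 46 < 54 → go left; 46 > 35 → go right; 46 < 51 → go left; 46 > 42 → go right; 46 > 45 → go right. Place as right child of 45.
Insert 37: 37 > 32 → go right; 37 < 54 → go left; 37 > 35 → go right; 37 < 51 → go left; 37 < 42 → go left. Place as left child of 42.
Insert 52: 52 > 32 → go right; 52 < 54 → go left; 52 > 35 → go right; 52 > 51 → go right. Place as right child of 51.
Insert 29: 29 < 32 → go left; 29 > 11 → go right; 29 > 27 → go right; 29 > 28 → go right. Place as right child of 28.

Subtree rooted at 28 contains: 28, 29 — 2 nodes.

2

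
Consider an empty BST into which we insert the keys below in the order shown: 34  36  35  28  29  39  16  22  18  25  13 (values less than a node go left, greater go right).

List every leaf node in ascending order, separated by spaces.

34: root
36: right child of 34 (depth 1)
35: left child of 36 (depth 2)
28: left child of 34 (depth 1)
29: right child of 28 (depth 2)
39: right child of 36 (depth 2)
16: left child of 28 (depth 2)
22: right child of 16 (depth 3)
18: left child of 22 (depth 4)
25: right child of 22 (depth 4)
13: left child of 16 (depth 3)

13 18 25 29 35 39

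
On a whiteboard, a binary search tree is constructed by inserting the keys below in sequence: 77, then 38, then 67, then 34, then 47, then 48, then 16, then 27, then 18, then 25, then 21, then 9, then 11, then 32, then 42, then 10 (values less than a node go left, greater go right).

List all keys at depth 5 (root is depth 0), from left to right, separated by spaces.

77: root
38: left child of 77 (depth 1)
67: right child of 38 (depth 2)
34: left child of 38 (depth 2)
47: left child of 67 (depth 3)
48: right child of 47 (depth 4)
16: left child of 34 (depth 3)
27: right child of 16 (depth 4)
18: left child of 27 (depth 5)
25: right child of 18 (depth 6)
21: left child of 25 (depth 7)
9: left child of 16 (depth 4)
11: right child of 9 (depth 5)
32: right child of 27 (depth 5)
42: left child of 47 (depth 4)
10: left child of 11 (depth 6)

11 18 32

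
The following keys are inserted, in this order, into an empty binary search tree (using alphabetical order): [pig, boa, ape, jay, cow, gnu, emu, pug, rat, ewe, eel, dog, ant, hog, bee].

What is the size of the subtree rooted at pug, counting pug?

2

Insert pig: tree is empty, so pig becomes the root.
Insert boa: boa < pig → go left. Place as left child of pig.
Insert ape: ape < pig → go left; ape < boa → go left. Place as left child of boa.
Insert jay: jay < pig → go left; jay > boa → go right. Place as right child of boa.
Insert cow: cow < pig → go left; cow > boa → go right; cow < jay → go left. Place as left child of jay.
Insert gnu: gnu < pig → go left; gnu > boa → go right; gnu < jay → go left; gnu > cow → go right. Place as right child of cow.
Insert emu: emu < pig → go left; emu > boa → go right; emu < jay → go left; emu > cow → go right; emu < gnu → go left. Place as left child of gnu.
Insert pug: pug > pig → go right. Place as right child of pig.
Insert rat: rat > pig → go right; rat > pug → go right. Place as right child of pug.
Insert ewe: ewe < pig → go left; ewe > boa → go right; ewe < jay → go left; ewe > cow → go right; ewe < gnu → go left; ewe > emu → go right. Place as right child of emu.
Insert eel: eel < pig → go left; eel > boa → go right; eel < jay → go left; eel > cow → go right; eel < gnu → go left; eel < emu → go left. Place as left child of emu.
Insert dog: dog < pig → go left; dog > boa → go right; dog < jay → go left; dog > cow → go right; dog < gnu → go left; dog < emu → go left; dog < eel → go left. Place as left child of eel.
Insert ant: ant < pig → go left; ant < boa → go left; ant < ape → go left. Place as left child of ape.
Insert hog: hog < pig → go left; hog > boa → go right; hog < jay → go left; hog > cow → go right; hog > gnu → go right. Place as right child of gnu.
Insert bee: bee < pig → go left; bee < boa → go left; bee > ape → go right. Place as right child of ape.

Subtree rooted at pug contains: pug, rat — 2 nodes.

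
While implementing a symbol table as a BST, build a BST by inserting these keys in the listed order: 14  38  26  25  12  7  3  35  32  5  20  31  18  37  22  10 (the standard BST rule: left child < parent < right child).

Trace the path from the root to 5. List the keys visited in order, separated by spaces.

Resulting structure (node: left, right):
  14: L=12, R=38
  38: L=26, R=–
  26: L=25, R=35
  25: L=20, R=–
  12: L=7, R=–
  7: L=3, R=10
  3: L=–, R=5
  35: L=32, R=37
  32: L=31, R=–
  5: L=–, R=–
  20: L=18, R=22
  31: L=–, R=–
  18: L=–, R=–
  37: L=–, R=–
  22: L=–, R=–
  10: L=–, R=–

14 12 7 3 5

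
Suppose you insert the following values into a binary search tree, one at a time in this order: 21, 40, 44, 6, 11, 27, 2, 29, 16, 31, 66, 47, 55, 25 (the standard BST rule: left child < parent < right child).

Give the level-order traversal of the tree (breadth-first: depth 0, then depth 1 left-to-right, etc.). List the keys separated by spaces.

21 6 40 2 11 27 44 16 25 29 66 31 47 55

21: root
40: right child of 21 (depth 1)
44: right child of 40 (depth 2)
6: left child of 21 (depth 1)
11: right child of 6 (depth 2)
27: left child of 40 (depth 2)
2: left child of 6 (depth 2)
29: right child of 27 (depth 3)
16: right child of 11 (depth 3)
31: right child of 29 (depth 4)
66: right child of 44 (depth 3)
47: left child of 66 (depth 4)
55: right child of 47 (depth 5)
25: left child of 27 (depth 3)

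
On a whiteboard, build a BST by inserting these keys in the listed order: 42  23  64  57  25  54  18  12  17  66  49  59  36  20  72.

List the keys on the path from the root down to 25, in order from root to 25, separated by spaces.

42: root
23: left child of 42 (depth 1)
64: right child of 42 (depth 1)
57: left child of 64 (depth 2)
25: right child of 23 (depth 2)
54: left child of 57 (depth 3)
18: left child of 23 (depth 2)
12: left child of 18 (depth 3)
17: right child of 12 (depth 4)
66: right child of 64 (depth 2)
49: left child of 54 (depth 4)
59: right child of 57 (depth 3)
36: right child of 25 (depth 3)
20: right child of 18 (depth 3)
72: right child of 66 (depth 3)

42 23 25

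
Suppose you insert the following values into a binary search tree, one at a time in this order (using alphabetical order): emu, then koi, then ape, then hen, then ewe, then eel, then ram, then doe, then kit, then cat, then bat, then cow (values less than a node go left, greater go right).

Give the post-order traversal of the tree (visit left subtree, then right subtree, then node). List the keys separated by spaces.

bat cow cat doe eel ape ewe kit hen ram koi emu

Insert emu: tree is empty, so emu becomes the root.
Insert koi: koi > emu → go right. Place as right child of emu.
Insert ape: ape < emu → go left. Place as left child of emu.
Insert hen: hen > emu → go right; hen < koi → go left. Place as left child of koi.
Insert ewe: ewe > emu → go right; ewe < koi → go left; ewe < hen → go left. Place as left child of hen.
Insert eel: eel < emu → go left; eel > ape → go right. Place as right child of ape.
Insert ram: ram > emu → go right; ram > koi → go right. Place as right child of koi.
Insert doe: doe < emu → go left; doe > ape → go right; doe < eel → go left. Place as left child of eel.
Insert kit: kit > emu → go right; kit < koi → go left; kit > hen → go right. Place as right child of hen.
Insert cat: cat < emu → go left; cat > ape → go right; cat < eel → go left; cat < doe → go left. Place as left child of doe.
Insert bat: bat < emu → go left; bat > ape → go right; bat < eel → go left; bat < doe → go left; bat < cat → go left. Place as left child of cat.
Insert cow: cow < emu → go left; cow > ape → go right; cow < eel → go left; cow < doe → go left; cow > cat → go right. Place as right child of cat.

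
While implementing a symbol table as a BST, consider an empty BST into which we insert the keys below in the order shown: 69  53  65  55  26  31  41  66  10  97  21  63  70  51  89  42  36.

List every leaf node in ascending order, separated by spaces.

Resulting structure (node: left, right):
  69: L=53, R=97
  53: L=26, R=65
  65: L=55, R=66
  55: L=–, R=63
  26: L=10, R=31
  31: L=–, R=41
  41: L=36, R=51
  66: L=–, R=–
  10: L=–, R=21
  97: L=70, R=–
  21: L=–, R=–
  63: L=–, R=–
  70: L=–, R=89
  51: L=42, R=–
  89: L=–, R=–
  42: L=–, R=–
  36: L=–, R=–

21 36 42 63 66 89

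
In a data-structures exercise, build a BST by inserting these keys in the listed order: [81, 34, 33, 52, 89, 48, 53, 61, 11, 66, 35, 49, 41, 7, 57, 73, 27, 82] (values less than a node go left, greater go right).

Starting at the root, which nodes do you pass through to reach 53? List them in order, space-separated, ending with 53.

81 34 52 53

81: root
34: left child of 81 (depth 1)
33: left child of 34 (depth 2)
52: right child of 34 (depth 2)
89: right child of 81 (depth 1)
48: left child of 52 (depth 3)
53: right child of 52 (depth 3)
61: right child of 53 (depth 4)
11: left child of 33 (depth 3)
66: right child of 61 (depth 5)
35: left child of 48 (depth 4)
49: right child of 48 (depth 4)
41: right child of 35 (depth 5)
7: left child of 11 (depth 4)
57: left child of 61 (depth 5)
73: right child of 66 (depth 6)
27: right child of 11 (depth 4)
82: left child of 89 (depth 2)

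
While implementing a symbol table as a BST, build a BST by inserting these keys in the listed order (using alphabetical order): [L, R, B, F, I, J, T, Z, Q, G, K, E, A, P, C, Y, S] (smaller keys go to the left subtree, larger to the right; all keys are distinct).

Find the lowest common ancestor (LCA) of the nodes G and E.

F

Resulting structure (node: left, right):
  L: L=B, R=R
  R: L=Q, R=T
  B: L=A, R=F
  F: L=E, R=I
  I: L=G, R=J
  J: L=–, R=K
  T: L=S, R=Z
  Z: L=Y, R=–
  Q: L=P, R=–
  G: L=–, R=–
  K: L=–, R=–
  E: L=C, R=–
  A: L=–, R=–
  P: L=–, R=–
  C: L=–, R=–
  Y: L=–, R=–
  S: L=–, R=–

Path to G: L → B → F → I → G
Path to E: L → B → F → E
The paths share a prefix ending at F, then split left and right.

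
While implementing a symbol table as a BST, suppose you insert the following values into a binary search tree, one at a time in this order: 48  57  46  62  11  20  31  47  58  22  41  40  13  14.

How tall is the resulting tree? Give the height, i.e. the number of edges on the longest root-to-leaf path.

Resulting structure (node: left, right):
  48: L=46, R=57
  57: L=–, R=62
  46: L=11, R=47
  62: L=58, R=–
  11: L=–, R=20
  20: L=13, R=31
  31: L=22, R=41
  47: L=–, R=–
  58: L=–, R=–
  22: L=–, R=–
  41: L=40, R=–
  40: L=–, R=–
  13: L=–, R=14
  14: L=–, R=–

The deepest node is 40 at depth 6.

6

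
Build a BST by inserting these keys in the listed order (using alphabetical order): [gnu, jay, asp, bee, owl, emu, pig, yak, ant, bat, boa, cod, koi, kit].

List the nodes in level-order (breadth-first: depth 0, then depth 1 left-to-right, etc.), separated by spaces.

gnu asp jay ant bee owl bat emu koi pig boa kit yak cod

gnu: root
jay: right child of gnu (depth 1)
asp: left child of gnu (depth 1)
bee: right child of asp (depth 2)
owl: right child of jay (depth 2)
emu: right child of bee (depth 3)
pig: right child of owl (depth 3)
yak: right child of pig (depth 4)
ant: left child of asp (depth 2)
bat: left child of bee (depth 3)
boa: left child of emu (depth 4)
cod: right child of boa (depth 5)
koi: left child of owl (depth 3)
kit: left child of koi (depth 4)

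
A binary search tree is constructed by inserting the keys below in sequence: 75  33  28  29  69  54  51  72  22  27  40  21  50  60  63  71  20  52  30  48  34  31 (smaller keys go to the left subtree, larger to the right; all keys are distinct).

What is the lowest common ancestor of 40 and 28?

75: root
33: left child of 75 (depth 1)
28: left child of 33 (depth 2)
29: right child of 28 (depth 3)
69: right child of 33 (depth 2)
54: left child of 69 (depth 3)
51: left child of 54 (depth 4)
72: right child of 69 (depth 3)
22: left child of 28 (depth 3)
27: right child of 22 (depth 4)
40: left child of 51 (depth 5)
21: left child of 22 (depth 4)
50: right child of 40 (depth 6)
60: right child of 54 (depth 4)
63: right child of 60 (depth 5)
71: left child of 72 (depth 4)
20: left child of 21 (depth 5)
52: right child of 51 (depth 5)
30: right child of 29 (depth 4)
48: left child of 50 (depth 7)
34: left child of 40 (depth 6)
31: right child of 30 (depth 5)

Path to 40: 75 → 33 → 69 → 54 → 51 → 40
Path to 28: 75 → 33 → 28
The paths share a prefix ending at 33, then split left and right.

33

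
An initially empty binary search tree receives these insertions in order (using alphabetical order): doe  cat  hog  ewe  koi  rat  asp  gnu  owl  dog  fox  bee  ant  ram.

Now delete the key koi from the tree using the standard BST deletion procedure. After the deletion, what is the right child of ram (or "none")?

Insert doe: tree is empty, so doe becomes the root.
Insert cat: cat < doe → go left. Place as left child of doe.
Insert hog: hog > doe → go right. Place as right child of doe.
Insert ewe: ewe > doe → go right; ewe < hog → go left. Place as left child of hog.
Insert koi: koi > doe → go right; koi > hog → go right. Place as right child of hog.
Insert rat: rat > doe → go right; rat > hog → go right; rat > koi → go right. Place as right child of koi.
Insert asp: asp < doe → go left; asp < cat → go left. Place as left child of cat.
Insert gnu: gnu > doe → go right; gnu < hog → go left; gnu > ewe → go right. Place as right child of ewe.
Insert owl: owl > doe → go right; owl > hog → go right; owl > koi → go right; owl < rat → go left. Place as left child of rat.
Insert dog: dog > doe → go right; dog < hog → go left; dog < ewe → go left. Place as left child of ewe.
Insert fox: fox > doe → go right; fox < hog → go left; fox > ewe → go right; fox < gnu → go left. Place as left child of gnu.
Insert bee: bee < doe → go left; bee < cat → go left; bee > asp → go right. Place as right child of asp.
Insert ant: ant < doe → go left; ant < cat → go left; ant < asp → go left. Place as left child of asp.
Insert ram: ram > doe → go right; ram > hog → go right; ram > koi → go right; ram < rat → go left; ram > owl → go right. Place as right child of owl.

Delete koi (at most one child — splice it out).
After deletion, ram's right child: none.

none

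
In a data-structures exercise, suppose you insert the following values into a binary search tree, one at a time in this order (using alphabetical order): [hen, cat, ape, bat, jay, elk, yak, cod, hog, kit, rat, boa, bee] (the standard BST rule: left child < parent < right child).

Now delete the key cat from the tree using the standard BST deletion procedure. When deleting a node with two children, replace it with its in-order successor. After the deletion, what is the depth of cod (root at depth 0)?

1

Insert hen: tree is empty, so hen becomes the root.
Insert cat: cat < hen → go left. Place as left child of hen.
Insert ape: ape < hen → go left; ape < cat → go left. Place as left child of cat.
Insert bat: bat < hen → go left; bat < cat → go left; bat > ape → go right. Place as right child of ape.
Insert jay: jay > hen → go right. Place as right child of hen.
Insert elk: elk < hen → go left; elk > cat → go right. Place as right child of cat.
Insert yak: yak > hen → go right; yak > jay → go right. Place as right child of jay.
Insert cod: cod < hen → go left; cod > cat → go right; cod < elk → go left. Place as left child of elk.
Insert hog: hog > hen → go right; hog < jay → go left. Place as left child of jay.
Insert kit: kit > hen → go right; kit > jay → go right; kit < yak → go left. Place as left child of yak.
Insert rat: rat > hen → go right; rat > jay → go right; rat < yak → go left; rat > kit → go right. Place as right child of kit.
Insert boa: boa < hen → go left; boa < cat → go left; boa > ape → go right; boa > bat → go right. Place as right child of bat.
Insert bee: bee < hen → go left; bee < cat → go left; bee > ape → go right; bee > bat → go right; bee < boa → go left. Place as left child of boa.

Delete cat (two children — replace with in-order successor).
After deletion, path to cod: hen → cod.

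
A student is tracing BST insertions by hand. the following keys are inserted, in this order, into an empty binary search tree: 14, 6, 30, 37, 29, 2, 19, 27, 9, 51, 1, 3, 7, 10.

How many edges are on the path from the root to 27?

14: root
6: left child of 14 (depth 1)
30: right child of 14 (depth 1)
37: right child of 30 (depth 2)
29: left child of 30 (depth 2)
2: left child of 6 (depth 2)
19: left child of 29 (depth 3)
27: right child of 19 (depth 4)
9: right child of 6 (depth 2)
51: right child of 37 (depth 3)
1: left child of 2 (depth 3)
3: right child of 2 (depth 3)
7: left child of 9 (depth 3)
10: right child of 9 (depth 3)

Path to 27: 14 → 30 → 29 → 19 → 27, which is 4 edges.

4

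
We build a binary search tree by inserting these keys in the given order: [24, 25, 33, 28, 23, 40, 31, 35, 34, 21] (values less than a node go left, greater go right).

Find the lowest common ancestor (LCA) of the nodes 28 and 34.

33

Insert 24: tree is empty, so 24 becomes the root.
Insert 25: 25 > 24 → go right. Place as right child of 24.
Insert 33: 33 > 24 → go right; 33 > 25 → go right. Place as right child of 25.
Insert 28: 28 > 24 → go right; 28 > 25 → go right; 28 < 33 → go left. Place as left child of 33.
Insert 23: 23 < 24 → go left. Place as left child of 24.
Insert 40: 40 > 24 → go right; 40 > 25 → go right; 40 > 33 → go right. Place as right child of 33.
Insert 31: 31 > 24 → go right; 31 > 25 → go right; 31 < 33 → go left; 31 > 28 → go right. Place as right child of 28.
Insert 35: 35 > 24 → go right; 35 > 25 → go right; 35 > 33 → go right; 35 < 40 → go left. Place as left child of 40.
Insert 34: 34 > 24 → go right; 34 > 25 → go right; 34 > 33 → go right; 34 < 40 → go left; 34 < 35 → go left. Place as left child of 35.
Insert 21: 21 < 24 → go left; 21 < 23 → go left. Place as left child of 23.

Path to 28: 24 → 25 → 33 → 28
Path to 34: 24 → 25 → 33 → 40 → 35 → 34
The paths share a prefix ending at 33, then split left and right.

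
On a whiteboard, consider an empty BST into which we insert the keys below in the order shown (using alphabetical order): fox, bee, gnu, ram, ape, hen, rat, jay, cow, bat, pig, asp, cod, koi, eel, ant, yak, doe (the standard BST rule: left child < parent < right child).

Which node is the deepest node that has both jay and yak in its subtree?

fox: root
bee: left child of fox (depth 1)
gnu: right child of fox (depth 1)
ram: right child of gnu (depth 2)
ape: left child of bee (depth 2)
hen: left child of ram (depth 3)
rat: right child of ram (depth 3)
jay: right child of hen (depth 4)
cow: right child of bee (depth 2)
bat: right child of ape (depth 3)
pig: right child of jay (depth 5)
asp: left child of bat (depth 4)
cod: left child of cow (depth 3)
koi: left child of pig (depth 6)
eel: right child of cow (depth 3)
ant: left child of ape (depth 3)
yak: right child of rat (depth 4)
doe: left child of eel (depth 4)

Path to jay: fox → gnu → ram → hen → jay
Path to yak: fox → gnu → ram → rat → yak
The paths share a prefix ending at ram, then split left and right.

ram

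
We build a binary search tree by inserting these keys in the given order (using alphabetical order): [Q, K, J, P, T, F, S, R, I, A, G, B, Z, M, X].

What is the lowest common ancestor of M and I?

Q: root
K: left child of Q (depth 1)
J: left child of K (depth 2)
P: right child of K (depth 2)
T: right child of Q (depth 1)
F: left child of J (depth 3)
S: left child of T (depth 2)
R: left child of S (depth 3)
I: right child of F (depth 4)
A: left child of F (depth 4)
G: left child of I (depth 5)
B: right child of A (depth 5)
Z: right child of T (depth 2)
M: left child of P (depth 3)
X: left child of Z (depth 3)

Path to M: Q → K → P → M
Path to I: Q → K → J → F → I
The paths share a prefix ending at K, then split left and right.

K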